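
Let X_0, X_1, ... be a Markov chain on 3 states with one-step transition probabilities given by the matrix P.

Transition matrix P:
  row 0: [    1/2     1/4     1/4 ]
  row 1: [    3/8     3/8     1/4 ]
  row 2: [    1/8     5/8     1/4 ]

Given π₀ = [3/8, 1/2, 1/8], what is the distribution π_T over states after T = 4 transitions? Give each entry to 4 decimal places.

π = [0.3572, 0.3928, 0.2500]

t=0: π = [0.3750, 0.5000, 0.1250]
t=1: π = [0.3906, 0.3594, 0.2500]
t=2: π = [0.3613, 0.3887, 0.2500]
t=3: π = [0.3577, 0.3923, 0.2500]
t=4: π = [0.3572, 0.3928, 0.2500]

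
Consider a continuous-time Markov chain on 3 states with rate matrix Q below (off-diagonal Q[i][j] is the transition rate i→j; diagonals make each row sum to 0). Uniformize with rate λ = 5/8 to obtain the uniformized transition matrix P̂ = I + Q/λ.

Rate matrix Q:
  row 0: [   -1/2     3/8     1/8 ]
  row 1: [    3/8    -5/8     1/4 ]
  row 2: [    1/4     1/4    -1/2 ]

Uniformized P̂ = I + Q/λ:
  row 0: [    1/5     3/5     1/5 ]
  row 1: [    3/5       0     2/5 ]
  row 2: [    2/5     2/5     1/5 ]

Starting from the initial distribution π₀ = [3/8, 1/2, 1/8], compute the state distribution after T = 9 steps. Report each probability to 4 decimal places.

t=0: π = [0.3750, 0.5000, 0.1250]
t=1: π = [0.4250, 0.2750, 0.3000]
t=2: π = [0.3700, 0.3750, 0.2550]
t=3: π = [0.4010, 0.3240, 0.2750]
t=4: π = [0.3846, 0.3506, 0.2648]
t=5: π = [0.3932, 0.3367, 0.2701]
t=6: π = [0.3887, 0.3440, 0.2673]
t=7: π = [0.3911, 0.3402, 0.2688]
t=8: π = [0.3898, 0.3422, 0.2680]
t=9: π = [0.3905, 0.3411, 0.2684]

π = [0.3905, 0.3411, 0.2684]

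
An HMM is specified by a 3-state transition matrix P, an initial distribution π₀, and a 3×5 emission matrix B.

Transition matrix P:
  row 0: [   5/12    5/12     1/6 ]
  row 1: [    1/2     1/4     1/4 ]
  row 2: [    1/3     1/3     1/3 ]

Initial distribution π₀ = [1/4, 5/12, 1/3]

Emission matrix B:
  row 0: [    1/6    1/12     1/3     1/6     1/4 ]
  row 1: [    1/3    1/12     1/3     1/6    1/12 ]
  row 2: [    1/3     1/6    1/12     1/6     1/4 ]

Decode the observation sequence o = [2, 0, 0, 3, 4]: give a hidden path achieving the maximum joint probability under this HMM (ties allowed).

t=0: δ = [8.333e-02, 1.389e-01, 2.778e-02]  (obs o_0=2)
t=1: δ = [1.157e-02, 1.157e-02, 1.157e-02]  ψ = [1, 0, 1]  (obs o_1=0)
t=2: δ = [9.645e-04, 1.608e-03, 1.286e-03]  ψ = [1, 0, 2]  (obs o_2=0)
t=3: δ = [1.340e-04, 7.144e-05, 7.144e-05]  ψ = [1, 2, 2]  (obs o_3=3)
t=4: δ = [1.395e-05, 4.651e-06, 5.954e-06]  ψ = [0, 0, 2]  (obs o_4=4)
backtrack: best end state = 0; path = [1, 0, 1, 0, 0]

path = [1, 0, 1, 0, 0]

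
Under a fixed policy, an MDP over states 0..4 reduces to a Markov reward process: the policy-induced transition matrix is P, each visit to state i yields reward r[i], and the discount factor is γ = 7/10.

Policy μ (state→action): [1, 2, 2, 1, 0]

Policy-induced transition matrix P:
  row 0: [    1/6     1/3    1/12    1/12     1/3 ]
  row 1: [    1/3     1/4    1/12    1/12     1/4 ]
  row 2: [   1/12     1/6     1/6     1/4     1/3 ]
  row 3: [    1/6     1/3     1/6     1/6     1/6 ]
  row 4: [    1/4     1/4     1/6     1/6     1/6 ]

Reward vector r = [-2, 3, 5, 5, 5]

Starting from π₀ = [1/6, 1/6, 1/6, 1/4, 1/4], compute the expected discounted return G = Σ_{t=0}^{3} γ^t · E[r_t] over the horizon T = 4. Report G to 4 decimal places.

t=0: π = [0.1667, 0.1667, 0.1667, 0.2500, 0.2500], E[r] = 3.5000, γ^t·E[r] = 3.500000, running G = 3.500000
t=1: π = [0.2014, 0.2708, 0.1389, 0.1528, 0.2361], E[r] = 3.0486, γ^t·E[r] = 2.134028, running G = 5.634028
t=2: π = [0.2199, 0.2679, 0.1273, 0.1389, 0.2459], E[r] = 2.9248, γ^t·E[r] = 1.433137, running G = 7.067164
t=3: π = [0.2212, 0.2693, 0.1260, 0.1366, 0.2469], E[r] = 2.9130, γ^t·E[r] = 0.999143, running G = 8.066307

G = 8.0663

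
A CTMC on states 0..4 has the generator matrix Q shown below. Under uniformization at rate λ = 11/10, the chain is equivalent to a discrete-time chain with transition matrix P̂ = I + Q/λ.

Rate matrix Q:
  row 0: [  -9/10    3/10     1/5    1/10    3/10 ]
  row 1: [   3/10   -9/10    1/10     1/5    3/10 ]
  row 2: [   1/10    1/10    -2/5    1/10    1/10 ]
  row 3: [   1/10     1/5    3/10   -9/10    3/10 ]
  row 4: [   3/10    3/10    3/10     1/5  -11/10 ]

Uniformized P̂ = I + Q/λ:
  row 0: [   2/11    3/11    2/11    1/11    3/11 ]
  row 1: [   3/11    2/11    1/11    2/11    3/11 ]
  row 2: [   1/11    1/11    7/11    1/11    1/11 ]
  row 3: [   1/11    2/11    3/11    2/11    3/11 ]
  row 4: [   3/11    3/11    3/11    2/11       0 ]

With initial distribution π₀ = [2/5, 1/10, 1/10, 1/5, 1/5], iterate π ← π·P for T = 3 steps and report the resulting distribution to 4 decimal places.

t=0: π = [0.4000, 0.1000, 0.1000, 0.2000, 0.2000]
t=1: π = [0.1818, 0.2273, 0.2545, 0.1364, 0.2000]
t=2: π = [0.1851, 0.1934, 0.3074, 0.1421, 0.1719]
t=3: π = [0.1742, 0.1863, 0.3325, 0.1370, 0.1699]

π = [0.1742, 0.1863, 0.3325, 0.1370, 0.1699]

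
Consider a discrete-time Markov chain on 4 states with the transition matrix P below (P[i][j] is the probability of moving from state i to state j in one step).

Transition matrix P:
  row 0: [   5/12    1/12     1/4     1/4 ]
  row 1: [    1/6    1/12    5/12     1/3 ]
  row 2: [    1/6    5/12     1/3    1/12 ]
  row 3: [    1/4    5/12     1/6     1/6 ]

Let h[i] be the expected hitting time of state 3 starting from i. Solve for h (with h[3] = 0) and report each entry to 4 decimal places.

h = [4.6646, 4.4013, 5.4169, 0.0000]

First-step conditioning: h[3] = 0; for i ≠ 3, h[i] = 1 + Σ_k P[i][k]·h[k].
  h[0] = 1 + 5/12·h[0] + 1/12·h[1] + 1/4·h[2]
  h[1] = 1 + 1/6·h[0] + 1/12·h[1] + 5/12·h[2]
  h[2] = 1 + 1/6·h[0] + 5/12·h[1] + 1/3·h[2]
Solving the 3×3 linear system over states ≠ 3 gives exactly h = [1488/319, 1404/319, 1728/319, 0] (h[3] = 0 is the target).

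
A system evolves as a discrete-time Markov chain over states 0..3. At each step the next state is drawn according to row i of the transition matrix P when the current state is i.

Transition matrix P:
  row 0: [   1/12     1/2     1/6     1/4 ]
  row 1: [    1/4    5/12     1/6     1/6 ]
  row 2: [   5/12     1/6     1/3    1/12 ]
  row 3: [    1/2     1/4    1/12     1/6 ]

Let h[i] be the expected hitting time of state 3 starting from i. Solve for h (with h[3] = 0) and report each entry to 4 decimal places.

First-step conditioning: h[3] = 0; for i ≠ 3, h[i] = 1 + Σ_k P[i][k]·h[k].
  h[0] = 1 + 1/12·h[0] + 1/2·h[1] + 1/6·h[2]
  h[1] = 1 + 1/4·h[0] + 5/12·h[1] + 1/6·h[2]
  h[2] = 1 + 5/12·h[0] + 1/6·h[1] + 1/3·h[2]
Solving the 3×3 linear system over states ≠ 3 gives exactly h = [60/11, 840/143, 912/143, 0] (h[3] = 0 is the target).

h = [5.4545, 5.8741, 6.3776, 0.0000]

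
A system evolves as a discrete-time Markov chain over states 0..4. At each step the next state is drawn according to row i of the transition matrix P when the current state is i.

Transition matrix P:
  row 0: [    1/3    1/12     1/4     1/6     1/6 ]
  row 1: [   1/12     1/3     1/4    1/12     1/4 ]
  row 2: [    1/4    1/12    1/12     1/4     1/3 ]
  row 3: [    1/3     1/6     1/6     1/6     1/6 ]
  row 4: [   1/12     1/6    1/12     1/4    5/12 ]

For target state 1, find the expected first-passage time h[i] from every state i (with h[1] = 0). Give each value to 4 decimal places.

h = [8.2180, 0.0000, 8.0349, 7.5484, 7.2711]

First-step conditioning: h[1] = 0; for i ≠ 1, h[i] = 1 + Σ_k P[i][k]·h[k].
  h[0] = 1 + 1/3·h[0] + 1/4·h[2] + 1/6·h[3] + 1/6·h[4]
  h[2] = 1 + 1/4·h[0] + 1/12·h[2] + 1/4·h[3] + 1/3·h[4]
  h[3] = 1 + 1/3·h[0] + 1/6·h[2] + 1/6·h[3] + 1/6·h[4]
  h[4] = 1 + 1/12·h[0] + 1/12·h[2] + 1/4·h[3] + 5/12·h[4]
Solving the 4×4 linear system over states ≠ 1 gives exactly h = [9426/1147, 0, 9216/1147, 234/31, 8340/1147] (h[1] = 0 is the target).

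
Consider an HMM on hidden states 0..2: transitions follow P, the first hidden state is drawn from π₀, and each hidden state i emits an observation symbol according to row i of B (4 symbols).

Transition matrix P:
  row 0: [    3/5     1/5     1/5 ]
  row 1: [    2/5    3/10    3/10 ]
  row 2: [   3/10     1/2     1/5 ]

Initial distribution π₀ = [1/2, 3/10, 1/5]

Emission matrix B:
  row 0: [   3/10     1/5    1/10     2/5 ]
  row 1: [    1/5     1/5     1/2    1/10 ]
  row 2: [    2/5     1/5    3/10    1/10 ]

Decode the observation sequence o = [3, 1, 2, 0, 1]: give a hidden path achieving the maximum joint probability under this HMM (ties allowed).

path = [0, 0, 1, 0, 0]

t=0: δ = [2.000e-01, 3.000e-02, 2.000e-02]  (obs o_0=3)
t=1: δ = [2.400e-02, 8.000e-03, 8.000e-03]  ψ = [0, 0, 0]  (obs o_1=1)
t=2: δ = [1.440e-03, 2.400e-03, 1.440e-03]  ψ = [0, 0, 0]  (obs o_2=2)
t=3: δ = [2.880e-04, 1.440e-04, 2.880e-04]  ψ = [1, 1, 1]  (obs o_3=0)
t=4: δ = [3.456e-05, 2.880e-05, 1.152e-05]  ψ = [0, 2, 0]  (obs o_4=1)
backtrack: best end state = 0; path = [0, 0, 1, 0, 0]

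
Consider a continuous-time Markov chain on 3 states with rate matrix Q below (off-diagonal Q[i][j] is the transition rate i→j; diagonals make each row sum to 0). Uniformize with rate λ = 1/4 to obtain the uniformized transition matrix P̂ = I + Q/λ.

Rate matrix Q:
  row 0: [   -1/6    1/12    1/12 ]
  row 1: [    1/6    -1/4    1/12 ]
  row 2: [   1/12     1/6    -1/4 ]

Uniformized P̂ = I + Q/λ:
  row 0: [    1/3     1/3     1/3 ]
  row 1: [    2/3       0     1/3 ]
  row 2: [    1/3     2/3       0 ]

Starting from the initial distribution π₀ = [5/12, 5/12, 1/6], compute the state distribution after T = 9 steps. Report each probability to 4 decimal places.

t=0: π = [0.4167, 0.4167, 0.1667]
t=1: π = [0.4722, 0.2500, 0.2778]
t=2: π = [0.4167, 0.3426, 0.2407]
t=3: π = [0.4475, 0.2994, 0.2531]
t=4: π = [0.4331, 0.3179, 0.2490]
t=5: π = [0.4393, 0.3104, 0.2503]
t=6: π = [0.4368, 0.3133, 0.2499]
t=7: π = [0.4378, 0.3122, 0.2500]
t=8: π = [0.4374, 0.3126, 0.2500]
t=9: π = [0.4375, 0.3125, 0.2500]

π = [0.4375, 0.3125, 0.2500]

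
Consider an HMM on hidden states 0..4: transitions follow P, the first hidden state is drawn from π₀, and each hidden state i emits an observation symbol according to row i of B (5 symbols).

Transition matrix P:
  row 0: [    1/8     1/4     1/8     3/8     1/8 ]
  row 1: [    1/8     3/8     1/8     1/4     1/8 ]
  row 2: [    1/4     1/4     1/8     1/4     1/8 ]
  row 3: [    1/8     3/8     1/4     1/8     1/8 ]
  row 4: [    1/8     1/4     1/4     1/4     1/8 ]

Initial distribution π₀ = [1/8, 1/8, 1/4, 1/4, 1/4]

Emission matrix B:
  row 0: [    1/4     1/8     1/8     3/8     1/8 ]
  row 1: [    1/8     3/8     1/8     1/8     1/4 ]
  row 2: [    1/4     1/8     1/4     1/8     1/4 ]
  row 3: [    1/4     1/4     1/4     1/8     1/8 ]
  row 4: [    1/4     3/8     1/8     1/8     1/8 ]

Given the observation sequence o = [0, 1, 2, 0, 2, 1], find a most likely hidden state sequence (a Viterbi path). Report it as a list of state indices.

t=0: δ = [3.125e-02, 1.562e-02, 6.250e-02, 6.250e-02, 6.250e-02]  (obs o_0=0)
t=1: δ = [1.953e-03, 8.789e-03, 1.953e-03, 3.906e-03, 2.930e-03]  ψ = [2, 3, 3, 2, 2]  (obs o_1=1)
t=2: δ = [1.373e-04, 4.120e-04, 2.747e-04, 5.493e-04, 1.373e-04]  ψ = [1, 1, 1, 1, 1]  (obs o_2=2)
t=3: δ = [1.717e-05, 2.575e-05, 3.433e-05, 2.575e-05, 1.717e-05]  ψ = [2, 3, 3, 1, 3]  (obs o_3=0)
t=4: δ = [1.073e-06, 1.207e-06, 1.609e-06, 2.146e-06, 5.364e-07]  ψ = [2, 1, 3, 2, 2]  (obs o_4=2)
t=5: δ = [5.029e-08, 3.017e-07, 6.706e-08, 1.006e-07, 1.006e-07]  ψ = [2, 3, 3, 0, 3]  (obs o_5=1)
backtrack: best end state = 1; path = [3, 1, 3, 2, 3, 1]

path = [3, 1, 3, 2, 3, 1]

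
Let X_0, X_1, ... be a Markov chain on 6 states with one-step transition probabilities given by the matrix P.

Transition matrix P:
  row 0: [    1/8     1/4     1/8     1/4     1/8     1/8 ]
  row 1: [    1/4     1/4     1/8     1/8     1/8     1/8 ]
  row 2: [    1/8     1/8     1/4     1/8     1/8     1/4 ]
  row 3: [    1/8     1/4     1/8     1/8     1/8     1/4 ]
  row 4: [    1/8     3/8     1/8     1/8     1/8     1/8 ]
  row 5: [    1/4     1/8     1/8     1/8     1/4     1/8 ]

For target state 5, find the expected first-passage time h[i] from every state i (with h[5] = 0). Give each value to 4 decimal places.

First-step conditioning: h[5] = 0; for i ≠ 5, h[i] = 1 + Σ_k P[i][k]·h[k].
  h[0] = 1 + 1/8·h[0] + 1/4·h[1] + 1/8·h[2] + 1/4·h[3] + 1/8·h[4]
  h[1] = 1 + 1/4·h[0] + 1/4·h[1] + 1/8·h[2] + 1/8·h[3] + 1/8·h[4]
  h[2] = 1 + 1/8·h[0] + 1/8·h[1] + 1/4·h[2] + 1/8·h[3] + 1/8·h[4]
  h[3] = 1 + 1/8·h[0] + 1/4·h[1] + 1/8·h[2] + 1/8·h[3] + 1/8·h[4]
  h[4] = 1 + 1/8·h[0] + 3/8·h[1] + 1/8·h[2] + 1/8·h[3] + 1/8·h[4]
Solving the 5×5 linear system over states ≠ 5 gives exactly h = [32256/5273, 32704/5273, 28096/5273, 28672/5273, 32760/5273, 0] (h[5] = 0 is the target).

h = [6.1172, 6.2022, 5.3283, 5.4375, 6.2128, 0.0000]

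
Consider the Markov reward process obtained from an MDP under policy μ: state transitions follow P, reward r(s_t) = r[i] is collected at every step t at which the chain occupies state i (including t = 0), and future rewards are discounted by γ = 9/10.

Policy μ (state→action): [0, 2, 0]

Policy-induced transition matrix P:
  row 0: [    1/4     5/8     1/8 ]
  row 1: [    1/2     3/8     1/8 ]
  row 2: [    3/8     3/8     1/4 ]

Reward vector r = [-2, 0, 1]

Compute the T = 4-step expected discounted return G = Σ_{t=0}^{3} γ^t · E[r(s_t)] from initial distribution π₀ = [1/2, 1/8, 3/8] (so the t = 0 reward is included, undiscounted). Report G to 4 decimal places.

G = -2.0379

t=0: π = [0.5000, 0.1250, 0.3750], E[r] = -0.6250, γ^t·E[r] = -0.625000, running G = -0.625000
t=1: π = [0.3281, 0.5000, 0.1719], E[r] = -0.4844, γ^t·E[r] = -0.435938, running G = -1.060938
t=2: π = [0.3965, 0.4570, 0.1465], E[r] = -0.6465, γ^t·E[r] = -0.523652, running G = -1.584590
t=3: π = [0.3826, 0.4741, 0.1433], E[r] = -0.6218, γ^t·E[r] = -0.453311, running G = -2.037901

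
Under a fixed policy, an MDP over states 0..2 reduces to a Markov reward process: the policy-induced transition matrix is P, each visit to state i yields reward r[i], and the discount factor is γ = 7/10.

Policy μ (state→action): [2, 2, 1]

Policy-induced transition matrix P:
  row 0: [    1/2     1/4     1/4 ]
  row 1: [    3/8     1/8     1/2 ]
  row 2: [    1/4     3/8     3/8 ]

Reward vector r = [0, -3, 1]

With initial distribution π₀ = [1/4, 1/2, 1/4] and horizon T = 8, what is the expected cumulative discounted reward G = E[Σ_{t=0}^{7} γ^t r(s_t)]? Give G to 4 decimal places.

t=0: π = [0.2500, 0.5000, 0.2500], E[r] = -1.2500, γ^t·E[r] = -1.250000, running G = -1.250000
t=1: π = [0.3750, 0.2188, 0.4063], E[r] = -0.2500, γ^t·E[r] = -0.175000, running G = -1.425000
t=2: π = [0.3711, 0.2734, 0.3555], E[r] = -0.4648, γ^t·E[r] = -0.227773, running G = -1.652773
t=3: π = [0.3770, 0.2603, 0.3628], E[r] = -0.4180, γ^t·E[r] = -0.143363, running G = -1.796137
t=4: π = [0.3768, 0.2628, 0.3604], E[r] = -0.4280, γ^t·E[r] = -0.102772, running G = -1.898909
t=5: π = [0.3770, 0.2622, 0.3608], E[r] = -0.4258, γ^t·E[r] = -0.071571, running G = -1.970480
t=6: π = [0.3770, 0.2623, 0.3606], E[r] = -0.4263, γ^t·E[r] = -0.050155, running G = -2.020636
t=7: π = [0.3770, 0.2623, 0.3607], E[r] = -0.4262, γ^t·E[r] = -0.035100, running G = -2.055736

G = -2.0557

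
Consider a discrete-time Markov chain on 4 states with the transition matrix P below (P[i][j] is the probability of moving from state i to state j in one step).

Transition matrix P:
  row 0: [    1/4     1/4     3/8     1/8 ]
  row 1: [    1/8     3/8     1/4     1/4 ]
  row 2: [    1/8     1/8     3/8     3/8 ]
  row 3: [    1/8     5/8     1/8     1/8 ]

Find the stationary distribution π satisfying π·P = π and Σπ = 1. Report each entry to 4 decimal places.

Balance equations π_j = Σ_i π_i·P[i][j]:
  π_0 = 1/4·π_0 + 1/8·π_1 + 1/8·π_2 + 1/8·π_3
  π_1 = 1/4·π_0 + 3/8·π_1 + 1/8·π_2 + 5/8·π_3
  π_2 = 3/8·π_0 + 1/4·π_1 + 3/8·π_2 + 1/8·π_3
  normalize: π_0 + π_1 + π_2 + π_3 = 1
Solving the linear system gives exactly π = [1/7, 39/112, 61/224, 53/224].

π = [0.1429, 0.3482, 0.2723, 0.2366]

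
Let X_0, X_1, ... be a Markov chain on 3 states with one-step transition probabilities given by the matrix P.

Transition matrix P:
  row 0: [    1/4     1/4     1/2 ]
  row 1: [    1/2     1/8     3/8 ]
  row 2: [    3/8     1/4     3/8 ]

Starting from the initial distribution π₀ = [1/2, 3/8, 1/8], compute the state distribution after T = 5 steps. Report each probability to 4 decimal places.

π = [0.3580, 0.2222, 0.4197]

t=0: π = [0.5000, 0.3750, 0.1250]
t=1: π = [0.3594, 0.2031, 0.4375]
t=2: π = [0.3555, 0.2246, 0.4199]
t=3: π = [0.3586, 0.2219, 0.4194]
t=4: π = [0.3579, 0.2223, 0.4198]
t=5: π = [0.3580, 0.2222, 0.4197]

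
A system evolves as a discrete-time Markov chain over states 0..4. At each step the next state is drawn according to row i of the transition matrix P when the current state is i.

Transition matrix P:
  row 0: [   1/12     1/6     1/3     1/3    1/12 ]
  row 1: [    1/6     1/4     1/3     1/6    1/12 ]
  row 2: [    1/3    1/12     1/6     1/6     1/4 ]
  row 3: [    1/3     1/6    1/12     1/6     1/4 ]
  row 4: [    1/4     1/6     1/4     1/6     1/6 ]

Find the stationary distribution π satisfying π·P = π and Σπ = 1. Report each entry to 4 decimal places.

π = [0.2339, 0.1610, 0.2295, 0.2056, 0.1700]

Balance equations π_j = Σ_i π_i·P[i][j]:
  π_0 = 1/12·π_0 + 1/6·π_1 + 1/3·π_2 + 1/3·π_3 + 1/4·π_4
  π_1 = 1/6·π_0 + 1/4·π_1 + 1/12·π_2 + 1/6·π_3 + 1/6·π_4
  π_2 = 1/3·π_0 + 1/3·π_1 + 1/6·π_2 + 1/12·π_3 + 1/4·π_4
  π_3 = 1/3·π_0 + 1/6·π_1 + 1/6·π_2 + 1/6·π_3 + 1/6·π_4
  normalize: π_0 + π_1 + π_2 + π_3 + π_4 = 1
Solving the linear system gives exactly π = [29/124, 479/2976, 683/2976, 51/248, 253/1488].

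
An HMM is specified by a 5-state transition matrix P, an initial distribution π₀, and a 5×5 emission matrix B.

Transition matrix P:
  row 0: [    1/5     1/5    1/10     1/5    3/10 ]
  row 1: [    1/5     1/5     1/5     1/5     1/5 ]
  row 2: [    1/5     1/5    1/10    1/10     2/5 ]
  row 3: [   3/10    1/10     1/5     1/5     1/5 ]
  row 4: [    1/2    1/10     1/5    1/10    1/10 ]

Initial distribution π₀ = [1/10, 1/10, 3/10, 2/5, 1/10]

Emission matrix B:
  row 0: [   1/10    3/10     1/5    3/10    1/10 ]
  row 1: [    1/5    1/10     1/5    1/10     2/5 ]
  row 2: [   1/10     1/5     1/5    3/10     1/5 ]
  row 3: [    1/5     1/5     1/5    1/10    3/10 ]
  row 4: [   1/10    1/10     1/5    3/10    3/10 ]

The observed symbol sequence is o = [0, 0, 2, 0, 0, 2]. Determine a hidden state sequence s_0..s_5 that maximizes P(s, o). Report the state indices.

path = [3, 0, 4, 0, 4, 0]

t=0: δ = [1.000e-02, 2.000e-02, 3.000e-02, 8.000e-02, 1.000e-02]  (obs o_0=0)
t=1: δ = [2.400e-03, 1.600e-03, 1.600e-03, 3.200e-03, 1.600e-03]  ψ = [3, 3, 3, 3, 3]  (obs o_1=0)
t=2: δ = [1.920e-04, 9.600e-05, 1.280e-04, 1.280e-04, 1.440e-04]  ψ = [3, 0, 3, 3, 0]  (obs o_2=2)
t=3: δ = [7.200e-06, 7.680e-06, 2.880e-06, 7.680e-06, 5.760e-06]  ψ = [4, 0, 4, 0, 0]  (obs o_3=0)
t=4: δ = [2.880e-07, 3.072e-07, 1.536e-07, 3.072e-07, 2.160e-07]  ψ = [4, 1, 1, 1, 0]  (obs o_4=0)
t=5: δ = [2.160e-08, 1.229e-08, 1.229e-08, 1.229e-08, 1.728e-08]  ψ = [4, 1, 1, 1, 0]  (obs o_5=2)
backtrack: best end state = 0; path = [3, 0, 4, 0, 4, 0]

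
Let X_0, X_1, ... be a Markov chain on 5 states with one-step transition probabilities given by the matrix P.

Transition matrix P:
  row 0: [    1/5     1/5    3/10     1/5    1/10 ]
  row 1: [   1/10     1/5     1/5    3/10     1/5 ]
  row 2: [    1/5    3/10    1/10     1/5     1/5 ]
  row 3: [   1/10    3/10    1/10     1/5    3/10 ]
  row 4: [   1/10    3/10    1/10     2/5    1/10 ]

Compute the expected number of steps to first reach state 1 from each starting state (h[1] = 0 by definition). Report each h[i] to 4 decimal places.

h = [3.8735, 0.0000, 3.5178, 3.4783, 3.4783]

First-step conditioning: h[1] = 0; for i ≠ 1, h[i] = 1 + Σ_k P[i][k]·h[k].
  h[0] = 1 + 1/5·h[0] + 3/10·h[2] + 1/5·h[3] + 1/10·h[4]
  h[2] = 1 + 1/5·h[0] + 1/10·h[2] + 1/5·h[3] + 1/5·h[4]
  h[3] = 1 + 1/10·h[0] + 1/10·h[2] + 1/5·h[3] + 3/10·h[4]
  h[4] = 1 + 1/10·h[0] + 1/10·h[2] + 2/5·h[3] + 1/10·h[4]
Solving the 4×4 linear system over states ≠ 1 gives exactly h = [980/253, 0, 890/253, 80/23, 80/23] (h[1] = 0 is the target).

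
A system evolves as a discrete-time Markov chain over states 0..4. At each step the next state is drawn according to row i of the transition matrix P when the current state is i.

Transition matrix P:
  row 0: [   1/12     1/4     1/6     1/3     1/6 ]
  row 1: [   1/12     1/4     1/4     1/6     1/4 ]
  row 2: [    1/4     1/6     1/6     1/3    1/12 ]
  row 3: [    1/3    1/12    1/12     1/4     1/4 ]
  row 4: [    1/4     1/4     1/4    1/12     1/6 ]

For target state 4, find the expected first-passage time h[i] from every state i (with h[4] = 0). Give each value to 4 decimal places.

First-step conditioning: h[4] = 0; for i ≠ 4, h[i] = 1 + Σ_k P[i][k]·h[k].
  h[0] = 1 + 1/12·h[0] + 1/4·h[1] + 1/6·h[2] + 1/3·h[3]
  h[1] = 1 + 1/12·h[0] + 1/4·h[1] + 1/4·h[2] + 1/6·h[3]
  h[2] = 1 + 1/4·h[0] + 1/6·h[1] + 1/6·h[2] + 1/3·h[3]
  h[3] = 1 + 1/3·h[0] + 1/12·h[1] + 1/12·h[2] + 1/4·h[3]
Solving the 4×4 linear system over states ≠ 4 gives exactly h = [22068/4247, 20664/4247, 24024/4247, 20436/4247, 0] (h[4] = 0 is the target).

h = [5.1961, 4.8656, 5.6567, 4.8119, 0.0000]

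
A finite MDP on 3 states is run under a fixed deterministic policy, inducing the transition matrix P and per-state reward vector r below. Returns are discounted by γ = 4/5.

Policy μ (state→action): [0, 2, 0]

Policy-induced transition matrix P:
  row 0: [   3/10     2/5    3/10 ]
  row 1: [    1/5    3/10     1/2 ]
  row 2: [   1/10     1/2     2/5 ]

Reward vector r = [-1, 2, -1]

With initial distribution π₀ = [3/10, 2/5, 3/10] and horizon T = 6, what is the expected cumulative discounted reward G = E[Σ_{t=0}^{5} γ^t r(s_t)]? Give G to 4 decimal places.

t=0: π = [0.3000, 0.4000, 0.3000], E[r] = 0.2000, γ^t·E[r] = 0.200000, running G = 0.200000
t=1: π = [0.2000, 0.3900, 0.4100], E[r] = 0.1700, γ^t·E[r] = 0.136000, running G = 0.336000
t=2: π = [0.1790, 0.4020, 0.4190], E[r] = 0.2060, γ^t·E[r] = 0.131840, running G = 0.467840
t=3: π = [0.1760, 0.4017, 0.4223], E[r] = 0.2051, γ^t·E[r] = 0.105011, running G = 0.572851
t=4: π = [0.1754, 0.4021, 0.4226], E[r] = 0.2062, γ^t·E[r] = 0.084451, running G = 0.657303
t=5: π = [0.1753, 0.4021, 0.4227], E[r] = 0.2062, γ^t·E[r] = 0.067552, running G = 0.724855

G = 0.7249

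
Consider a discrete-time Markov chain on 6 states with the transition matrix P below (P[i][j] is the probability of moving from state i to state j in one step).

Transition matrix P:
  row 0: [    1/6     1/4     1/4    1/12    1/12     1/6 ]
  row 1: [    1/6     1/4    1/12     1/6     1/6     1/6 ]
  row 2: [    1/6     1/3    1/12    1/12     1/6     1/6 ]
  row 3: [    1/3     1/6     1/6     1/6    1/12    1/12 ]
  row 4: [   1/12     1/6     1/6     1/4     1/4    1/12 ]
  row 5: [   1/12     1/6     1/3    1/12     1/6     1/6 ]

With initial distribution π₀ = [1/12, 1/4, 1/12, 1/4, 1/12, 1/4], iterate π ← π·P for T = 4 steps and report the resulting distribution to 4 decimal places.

π = [0.1652, 0.2279, 0.1709, 0.1397, 0.1542, 0.1422]

t=0: π = [0.0833, 0.2500, 0.0833, 0.2500, 0.0833, 0.2500]
t=1: π = [0.1806, 0.2083, 0.1875, 0.1389, 0.1458, 0.1389]
t=2: π = [0.1661, 0.2303, 0.1719, 0.1366, 0.1522, 0.1429]
t=3: π = [0.1648, 0.2283, 0.1708, 0.1393, 0.1541, 0.1426]
t=4: π = [0.1652, 0.2279, 0.1709, 0.1397, 0.1542, 0.1422]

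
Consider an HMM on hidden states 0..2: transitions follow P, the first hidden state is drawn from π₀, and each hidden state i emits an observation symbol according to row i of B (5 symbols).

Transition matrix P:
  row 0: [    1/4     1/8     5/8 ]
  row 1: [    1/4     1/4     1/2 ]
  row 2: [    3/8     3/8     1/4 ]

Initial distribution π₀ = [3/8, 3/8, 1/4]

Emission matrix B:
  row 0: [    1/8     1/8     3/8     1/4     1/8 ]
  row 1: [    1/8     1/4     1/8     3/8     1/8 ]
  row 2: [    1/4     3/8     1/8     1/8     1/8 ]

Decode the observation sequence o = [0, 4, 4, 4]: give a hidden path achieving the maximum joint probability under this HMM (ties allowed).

path = [0, 2, 0, 2]

t=0: δ = [4.688e-02, 4.688e-02, 6.250e-02]  (obs o_0=0)
t=1: δ = [2.930e-03, 2.930e-03, 3.662e-03]  ψ = [2, 2, 0]  (obs o_1=4)
t=2: δ = [1.717e-04, 1.717e-04, 2.289e-04]  ψ = [2, 2, 0]  (obs o_2=4)
t=3: δ = [1.073e-05, 1.073e-05, 1.341e-05]  ψ = [2, 2, 0]  (obs o_3=4)
backtrack: best end state = 2; path = [0, 2, 0, 2]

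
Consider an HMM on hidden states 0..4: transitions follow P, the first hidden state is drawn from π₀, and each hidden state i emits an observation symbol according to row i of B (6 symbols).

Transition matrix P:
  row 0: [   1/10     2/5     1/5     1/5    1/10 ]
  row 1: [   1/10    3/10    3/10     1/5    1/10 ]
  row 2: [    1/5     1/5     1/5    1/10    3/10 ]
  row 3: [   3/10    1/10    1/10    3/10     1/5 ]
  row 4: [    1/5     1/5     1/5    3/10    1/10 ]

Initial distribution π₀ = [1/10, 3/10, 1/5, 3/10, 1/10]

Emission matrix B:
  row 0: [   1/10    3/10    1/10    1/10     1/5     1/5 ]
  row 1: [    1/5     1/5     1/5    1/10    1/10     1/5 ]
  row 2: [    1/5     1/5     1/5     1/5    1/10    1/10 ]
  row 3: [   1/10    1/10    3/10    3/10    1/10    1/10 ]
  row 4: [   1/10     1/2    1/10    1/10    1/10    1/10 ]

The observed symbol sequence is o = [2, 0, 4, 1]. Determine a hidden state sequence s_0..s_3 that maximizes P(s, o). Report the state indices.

t=0: δ = [1.000e-02, 6.000e-02, 4.000e-02, 9.000e-02, 1.000e-02]  (obs o_0=2)
t=1: δ = [2.700e-03, 3.600e-03, 3.600e-03, 2.700e-03, 1.800e-03]  ψ = [3, 1, 1, 3, 3]  (obs o_1=0)
t=2: δ = [1.620e-04, 1.080e-04, 1.080e-04, 8.100e-05, 1.080e-04]  ψ = [3, 0, 1, 3, 2]  (obs o_2=4)
t=3: δ = [7.290e-06, 1.296e-05, 6.480e-06, 3.240e-06, 1.620e-05]  ψ = [3, 0, 0, 0, 2]  (obs o_3=1)
backtrack: best end state = 4; path = [1, 1, 2, 4]

path = [1, 1, 2, 4]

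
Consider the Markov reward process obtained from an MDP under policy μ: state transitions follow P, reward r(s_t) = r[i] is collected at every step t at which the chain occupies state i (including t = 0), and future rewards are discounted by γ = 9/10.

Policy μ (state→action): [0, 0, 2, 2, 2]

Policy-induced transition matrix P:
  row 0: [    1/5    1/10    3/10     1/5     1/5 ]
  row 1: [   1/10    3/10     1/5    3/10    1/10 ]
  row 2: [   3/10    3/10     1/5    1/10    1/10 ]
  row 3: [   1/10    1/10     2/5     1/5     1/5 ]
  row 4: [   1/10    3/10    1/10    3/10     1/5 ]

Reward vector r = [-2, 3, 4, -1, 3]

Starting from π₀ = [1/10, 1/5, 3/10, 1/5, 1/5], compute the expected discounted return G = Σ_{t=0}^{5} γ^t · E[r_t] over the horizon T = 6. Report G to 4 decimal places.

t=0: π = [0.1000, 0.2000, 0.3000, 0.2000, 0.2000], E[r] = 2.0000, γ^t·E[r] = 2.000000, running G = 2.000000
t=1: π = [0.1700, 0.2400, 0.2300, 0.2100, 0.1500], E[r] = 1.5400, γ^t·E[r] = 1.386000, running G = 3.386000
t=2: π = [0.1630, 0.2240, 0.2440, 0.2160, 0.1530], E[r] = 1.5650, γ^t·E[r] = 1.267650, running G = 4.653650
t=3: π = [0.1651, 0.2242, 0.2442, 0.2133, 0.1532], E[r] = 1.5655, γ^t·E[r] = 1.141250, running G = 5.794900
t=4: π = [0.1654, 0.2243, 0.2439, 0.2133, 0.1532], E[r] = 1.5638, γ^t·E[r] = 1.026022, running G = 6.820922
t=5: π = [0.1653, 0.2243, 0.2439, 0.2134, 0.1532], E[r] = 1.5639, γ^t·E[r] = 0.923471, running G = 7.744393

G = 7.7444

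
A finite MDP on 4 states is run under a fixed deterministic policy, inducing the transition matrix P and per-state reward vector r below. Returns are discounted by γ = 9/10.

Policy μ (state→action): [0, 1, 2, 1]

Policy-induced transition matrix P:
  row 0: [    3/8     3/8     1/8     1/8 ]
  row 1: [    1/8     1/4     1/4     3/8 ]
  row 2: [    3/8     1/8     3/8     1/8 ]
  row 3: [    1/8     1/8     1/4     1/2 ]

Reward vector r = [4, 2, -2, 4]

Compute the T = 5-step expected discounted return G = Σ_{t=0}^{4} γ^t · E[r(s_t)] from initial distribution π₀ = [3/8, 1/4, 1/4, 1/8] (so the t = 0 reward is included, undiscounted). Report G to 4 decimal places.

G = 8.4417

t=0: π = [0.3750, 0.2500, 0.2500, 0.1250], E[r] = 2.0000, γ^t·E[r] = 2.000000, running G = 2.000000
t=1: π = [0.2813, 0.2500, 0.2344, 0.2344], E[r] = 2.0938, γ^t·E[r] = 1.884375, running G = 3.884375
t=2: π = [0.2539, 0.2266, 0.2441, 0.2754], E[r] = 2.0820, γ^t·E[r] = 1.686445, running G = 5.570820
t=3: π = [0.2495, 0.2168, 0.2488, 0.2849], E[r] = 2.0737, γ^t·E[r] = 1.511750, running G = 7.082570
t=4: π = [0.2496, 0.2145, 0.2499, 0.2860], E[r] = 2.0716, γ^t·E[r] = 1.359173, running G = 8.441743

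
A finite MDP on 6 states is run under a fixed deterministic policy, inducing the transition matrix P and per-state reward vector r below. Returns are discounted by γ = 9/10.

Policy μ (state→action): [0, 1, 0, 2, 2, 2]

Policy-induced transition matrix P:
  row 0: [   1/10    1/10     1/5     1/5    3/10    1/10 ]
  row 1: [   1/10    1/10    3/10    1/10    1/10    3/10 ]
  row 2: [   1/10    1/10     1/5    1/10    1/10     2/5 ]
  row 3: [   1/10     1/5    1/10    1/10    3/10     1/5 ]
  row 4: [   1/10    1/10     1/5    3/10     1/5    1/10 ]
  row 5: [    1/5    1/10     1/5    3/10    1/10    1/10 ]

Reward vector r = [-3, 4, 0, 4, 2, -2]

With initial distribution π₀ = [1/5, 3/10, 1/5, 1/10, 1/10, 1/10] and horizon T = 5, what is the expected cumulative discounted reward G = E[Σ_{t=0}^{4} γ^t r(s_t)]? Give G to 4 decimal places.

G = 3.3509

t=0: π = [0.2000, 0.3000, 0.2000, 0.1000, 0.1000, 0.1000], E[r] = 1.0000, γ^t·E[r] = 1.000000, running G = 1.000000
t=1: π = [0.1100, 0.1100, 0.2200, 0.1600, 0.1700, 0.2300], E[r] = 0.6300, γ^t·E[r] = 0.567000, running G = 1.567000
t=2: π = [0.1230, 0.1160, 0.1950, 0.1910, 0.1710, 0.2040], E[r] = 0.7930, γ^t·E[r] = 0.642330, running G = 2.209330
t=3: π = [0.1204, 0.1191, 0.1925, 0.1873, 0.1799, 0.2008], E[r] = 0.8226, γ^t·E[r] = 0.599675, running G = 2.809005
t=4: π = [0.1201, 0.1187, 0.1932, 0.1882, 0.1795, 0.2003], E[r] = 0.8259, γ^t·E[r] = 0.541847, running G = 3.350852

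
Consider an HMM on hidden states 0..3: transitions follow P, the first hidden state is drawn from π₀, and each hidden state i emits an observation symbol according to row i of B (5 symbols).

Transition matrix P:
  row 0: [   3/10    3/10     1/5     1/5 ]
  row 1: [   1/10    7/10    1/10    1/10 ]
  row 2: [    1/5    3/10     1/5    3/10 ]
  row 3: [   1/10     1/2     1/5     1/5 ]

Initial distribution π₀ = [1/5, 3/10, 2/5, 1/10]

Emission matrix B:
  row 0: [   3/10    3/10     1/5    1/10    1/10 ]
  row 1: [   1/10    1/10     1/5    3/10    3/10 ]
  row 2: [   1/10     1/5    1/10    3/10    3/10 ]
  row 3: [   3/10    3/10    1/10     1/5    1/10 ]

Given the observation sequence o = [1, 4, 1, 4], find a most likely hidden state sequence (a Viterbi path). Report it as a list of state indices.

path = [2, 1, 1, 1]

t=0: δ = [6.000e-02, 3.000e-02, 8.000e-02, 3.000e-02]  (obs o_0=1)
t=1: δ = [1.800e-03, 7.200e-03, 4.800e-03, 2.400e-03]  ψ = [0, 2, 2, 2]  (obs o_1=4)
t=2: δ = [2.880e-04, 5.040e-04, 1.920e-04, 4.320e-04]  ψ = [2, 1, 2, 2]  (obs o_2=1)
t=3: δ = [8.640e-06, 1.058e-04, 2.592e-05, 8.640e-06]  ψ = [0, 1, 3, 3]  (obs o_3=4)
backtrack: best end state = 1; path = [2, 1, 1, 1]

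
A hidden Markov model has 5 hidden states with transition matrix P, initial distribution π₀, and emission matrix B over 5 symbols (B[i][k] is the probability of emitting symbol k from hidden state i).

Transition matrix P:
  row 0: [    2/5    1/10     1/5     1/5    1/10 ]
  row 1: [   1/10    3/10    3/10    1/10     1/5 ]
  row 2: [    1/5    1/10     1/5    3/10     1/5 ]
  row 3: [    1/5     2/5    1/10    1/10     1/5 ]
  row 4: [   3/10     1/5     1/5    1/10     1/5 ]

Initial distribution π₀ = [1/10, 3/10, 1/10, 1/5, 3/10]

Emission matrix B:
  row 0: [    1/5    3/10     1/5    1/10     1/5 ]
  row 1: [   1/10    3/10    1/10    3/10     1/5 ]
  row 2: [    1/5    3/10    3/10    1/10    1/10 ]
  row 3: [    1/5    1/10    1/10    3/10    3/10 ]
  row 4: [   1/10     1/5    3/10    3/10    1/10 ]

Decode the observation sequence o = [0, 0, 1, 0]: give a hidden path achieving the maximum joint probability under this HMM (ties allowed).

t=0: δ = [2.000e-02, 3.000e-02, 2.000e-02, 4.000e-02, 3.000e-02]  (obs o_0=0)
t=1: δ = [1.800e-03, 1.600e-03, 1.800e-03, 1.200e-03, 8.000e-04]  ψ = [4, 3, 1, 2, 3]  (obs o_1=0)
t=2: δ = [2.160e-04, 1.440e-04, 1.440e-04, 5.400e-05, 7.200e-05]  ψ = [0, 1, 1, 2, 2]  (obs o_2=1)
t=3: δ = [1.728e-05, 4.320e-06, 8.640e-06, 8.640e-06, 2.880e-06]  ψ = [0, 1, 0, 0, 1]  (obs o_3=0)
backtrack: best end state = 0; path = [4, 0, 0, 0]

path = [4, 0, 0, 0]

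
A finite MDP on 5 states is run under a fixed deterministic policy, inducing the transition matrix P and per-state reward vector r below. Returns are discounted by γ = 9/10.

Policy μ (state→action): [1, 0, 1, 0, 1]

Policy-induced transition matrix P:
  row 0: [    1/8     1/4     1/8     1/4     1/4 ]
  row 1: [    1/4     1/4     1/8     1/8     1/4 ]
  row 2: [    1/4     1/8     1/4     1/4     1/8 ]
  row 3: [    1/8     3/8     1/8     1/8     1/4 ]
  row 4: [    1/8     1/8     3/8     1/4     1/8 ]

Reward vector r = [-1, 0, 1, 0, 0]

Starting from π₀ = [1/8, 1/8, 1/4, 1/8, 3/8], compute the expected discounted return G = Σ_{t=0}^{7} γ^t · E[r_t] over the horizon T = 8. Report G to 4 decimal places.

t=0: π = [0.1250, 0.1250, 0.2500, 0.1250, 0.3750], E[r] = 0.1250, γ^t·E[r] = 0.125000, running G = 0.125000
t=1: π = [0.1719, 0.1875, 0.2500, 0.2188, 0.1719], E[r] = 0.0781, γ^t·E[r] = 0.070313, running G = 0.195313
t=2: π = [0.1797, 0.2246, 0.1992, 0.1992, 0.1973], E[r] = 0.0195, γ^t·E[r] = 0.015820, running G = 0.211133
t=3: π = [0.1780, 0.2253, 0.1992, 0.1970, 0.2004], E[r] = 0.0212, γ^t·E[r] = 0.015484, running G = 0.226617
t=4: π = [0.1781, 0.2247, 0.2000, 0.1972, 0.2000], E[r] = 0.0219, γ^t·E[r] = 0.014396, running G = 0.241013
t=5: π = [0.1781, 0.2246, 0.2000, 0.1973, 0.2000], E[r] = 0.0219, γ^t·E[r] = 0.012948, running G = 0.253961
t=6: π = [0.1781, 0.2247, 0.2000, 0.1973, 0.2000], E[r] = 0.0219, γ^t·E[r] = 0.011648, running G = 0.265609
t=7: π = [0.1781, 0.2247, 0.2000, 0.1973, 0.2000], E[r] = 0.0219, γ^t·E[r] = 0.010483, running G = 0.276092

G = 0.2761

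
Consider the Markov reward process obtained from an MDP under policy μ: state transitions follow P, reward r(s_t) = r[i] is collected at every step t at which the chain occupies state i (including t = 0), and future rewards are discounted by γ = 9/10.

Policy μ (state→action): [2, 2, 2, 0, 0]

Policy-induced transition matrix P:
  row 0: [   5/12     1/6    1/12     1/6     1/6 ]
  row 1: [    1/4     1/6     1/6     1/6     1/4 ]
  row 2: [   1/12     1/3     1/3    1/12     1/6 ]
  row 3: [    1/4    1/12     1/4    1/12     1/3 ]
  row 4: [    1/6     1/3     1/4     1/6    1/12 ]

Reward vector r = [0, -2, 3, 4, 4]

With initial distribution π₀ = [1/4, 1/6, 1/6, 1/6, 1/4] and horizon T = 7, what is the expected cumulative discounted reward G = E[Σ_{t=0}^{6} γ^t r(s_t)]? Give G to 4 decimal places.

t=0: π = [0.2500, 0.1667, 0.1667, 0.1667, 0.2500], E[r] = 1.8333, γ^t·E[r] = 1.833333, running G = 1.833333
t=1: π = [0.2431, 0.2222, 0.2083, 0.1389, 0.1875], E[r] = 1.4861, γ^t·E[r] = 1.337500, running G = 3.170833
t=2: π = [0.2402, 0.2211, 0.2083, 0.1377, 0.1927], E[r] = 1.5046, γ^t·E[r] = 1.218750, running G = 4.389583
t=3: π = [0.2392, 0.2220, 0.2089, 0.1378, 0.1920], E[r] = 1.5019, γ^t·E[r] = 1.094906, running G = 5.484490
t=4: π = [0.2391, 0.2220, 0.2090, 0.1378, 0.1921], E[r] = 1.5028, γ^t·E[r] = 0.985959, running G = 6.470448
t=5: π = [0.2390, 0.2220, 0.2091, 0.1378, 0.1921], E[r] = 1.5027, γ^t·E[r] = 0.887309, running G = 7.357757
t=6: π = [0.2390, 0.2221, 0.2091, 0.1378, 0.1921], E[r] = 1.5027, γ^t·E[r] = 0.798595, running G = 8.156353

G = 8.1564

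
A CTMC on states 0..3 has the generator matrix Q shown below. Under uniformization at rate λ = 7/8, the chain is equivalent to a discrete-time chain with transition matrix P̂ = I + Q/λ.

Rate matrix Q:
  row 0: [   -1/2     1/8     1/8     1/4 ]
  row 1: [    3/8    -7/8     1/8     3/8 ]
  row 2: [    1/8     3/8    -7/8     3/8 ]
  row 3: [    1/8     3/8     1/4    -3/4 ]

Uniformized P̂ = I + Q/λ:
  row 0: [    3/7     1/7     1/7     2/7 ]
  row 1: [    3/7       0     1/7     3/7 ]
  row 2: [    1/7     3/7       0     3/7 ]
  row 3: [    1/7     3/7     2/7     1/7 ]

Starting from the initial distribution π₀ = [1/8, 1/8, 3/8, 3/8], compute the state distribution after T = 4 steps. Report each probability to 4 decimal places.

t=0: π = [0.1250, 0.1250, 0.3750, 0.3750]
t=1: π = [0.2143, 0.3393, 0.1429, 0.3036]
t=2: π = [0.3010, 0.2219, 0.1658, 0.3112]
t=3: π = [0.2923, 0.2474, 0.1636, 0.2966]
t=4: π = [0.2971, 0.2390, 0.1619, 0.3021]

π = [0.2971, 0.2390, 0.1619, 0.3021]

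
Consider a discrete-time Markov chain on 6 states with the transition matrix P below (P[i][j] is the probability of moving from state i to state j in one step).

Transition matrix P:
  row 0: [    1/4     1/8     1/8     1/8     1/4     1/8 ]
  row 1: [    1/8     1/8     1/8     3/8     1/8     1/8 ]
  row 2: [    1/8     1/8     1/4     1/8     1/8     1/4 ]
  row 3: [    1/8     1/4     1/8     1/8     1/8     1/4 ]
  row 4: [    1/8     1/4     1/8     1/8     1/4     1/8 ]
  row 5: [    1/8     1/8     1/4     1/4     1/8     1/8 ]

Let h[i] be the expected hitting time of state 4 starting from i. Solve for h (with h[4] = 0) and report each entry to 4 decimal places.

h = [6.0000, 7.0000, 7.0000, 7.0000, 0.0000, 7.0000]

First-step conditioning: h[4] = 0; for i ≠ 4, h[i] = 1 + Σ_k P[i][k]·h[k].
  h[0] = 1 + 1/4·h[0] + 1/8·h[1] + 1/8·h[2] + 1/8·h[3] + 1/8·h[5]
  h[1] = 1 + 1/8·h[0] + 1/8·h[1] + 1/8·h[2] + 3/8·h[3] + 1/8·h[5]
  h[2] = 1 + 1/8·h[0] + 1/8·h[1] + 1/4·h[2] + 1/8·h[3] + 1/4·h[5]
  h[3] = 1 + 1/8·h[0] + 1/4·h[1] + 1/8·h[2] + 1/8·h[3] + 1/4·h[5]
  h[5] = 1 + 1/8·h[0] + 1/8·h[1] + 1/4·h[2] + 1/4·h[3] + 1/8·h[5]
Solving the 5×5 linear system over states ≠ 4 gives exactly h = [6, 7, 7, 7, 0, 7] (h[4] = 0 is the target).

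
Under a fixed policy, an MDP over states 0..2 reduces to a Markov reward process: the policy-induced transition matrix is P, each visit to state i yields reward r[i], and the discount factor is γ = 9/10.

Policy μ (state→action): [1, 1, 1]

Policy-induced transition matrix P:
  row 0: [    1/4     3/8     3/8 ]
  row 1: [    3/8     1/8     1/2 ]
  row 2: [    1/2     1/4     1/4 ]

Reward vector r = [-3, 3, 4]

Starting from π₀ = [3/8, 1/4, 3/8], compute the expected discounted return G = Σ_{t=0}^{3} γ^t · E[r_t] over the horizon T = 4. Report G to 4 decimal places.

G = 3.8511

t=0: π = [0.3750, 0.2500, 0.3750], E[r] = 1.1250, γ^t·E[r] = 1.125000, running G = 1.125000
t=1: π = [0.3750, 0.2656, 0.3594], E[r] = 1.1094, γ^t·E[r] = 0.998438, running G = 2.123438
t=2: π = [0.3730, 0.2637, 0.3633], E[r] = 1.1250, γ^t·E[r] = 0.911250, running G = 3.034688
t=3: π = [0.3738, 0.2637, 0.3625], E[r] = 1.1199, γ^t·E[r] = 0.816387, running G = 3.851075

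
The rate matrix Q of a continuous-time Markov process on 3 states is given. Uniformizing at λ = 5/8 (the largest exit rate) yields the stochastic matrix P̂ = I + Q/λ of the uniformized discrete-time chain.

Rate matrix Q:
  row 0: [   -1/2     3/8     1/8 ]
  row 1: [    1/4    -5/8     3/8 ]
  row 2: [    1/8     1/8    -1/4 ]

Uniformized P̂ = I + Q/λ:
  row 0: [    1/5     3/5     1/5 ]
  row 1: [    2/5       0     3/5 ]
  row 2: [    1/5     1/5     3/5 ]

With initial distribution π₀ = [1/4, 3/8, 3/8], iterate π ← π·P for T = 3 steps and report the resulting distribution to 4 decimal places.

t=0: π = [0.2500, 0.3750, 0.3750]
t=1: π = [0.2750, 0.2250, 0.5000]
t=2: π = [0.2450, 0.2650, 0.4900]
t=3: π = [0.2530, 0.2450, 0.5020]

π = [0.2530, 0.2450, 0.5020]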